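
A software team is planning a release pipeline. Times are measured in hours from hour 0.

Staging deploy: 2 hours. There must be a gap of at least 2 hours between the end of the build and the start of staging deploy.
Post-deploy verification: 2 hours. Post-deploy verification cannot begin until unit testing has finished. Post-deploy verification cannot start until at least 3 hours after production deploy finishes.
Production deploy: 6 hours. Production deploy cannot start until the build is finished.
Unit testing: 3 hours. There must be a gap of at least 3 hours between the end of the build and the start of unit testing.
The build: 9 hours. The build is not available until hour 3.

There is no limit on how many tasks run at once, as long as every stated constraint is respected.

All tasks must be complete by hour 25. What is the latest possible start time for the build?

Nothing follows post-deploy verification; the deadline of hour 25 is its only limit. It must start by 25 − 2 = hour 23.
Unit testing must finish before post-deploy verification (must start by hour 23). With a 3-hour duration, unit testing must start by 23 − 3 = hour 20.
Staging deploy has no dependents, so it just needs to finish by hour 25. Starting by 25 − 2 = hour 23 achieves that.
Production deploy must finish before post-deploy verification (must start by hour 23, minus 3-hour gap → hour 20). With a 6-hour duration, production deploy must start by 20 − 6 = hour 14.
The build must finish in time for unit testing (must start by hour 20, minus 3-hour gap → hour 17); staging deploy (must start by hour 23, minus 2-hour gap → hour 21); production deploy (must start by hour 14). The tightest is hour 14, so the build must start by 14 − 9 = hour 5.

5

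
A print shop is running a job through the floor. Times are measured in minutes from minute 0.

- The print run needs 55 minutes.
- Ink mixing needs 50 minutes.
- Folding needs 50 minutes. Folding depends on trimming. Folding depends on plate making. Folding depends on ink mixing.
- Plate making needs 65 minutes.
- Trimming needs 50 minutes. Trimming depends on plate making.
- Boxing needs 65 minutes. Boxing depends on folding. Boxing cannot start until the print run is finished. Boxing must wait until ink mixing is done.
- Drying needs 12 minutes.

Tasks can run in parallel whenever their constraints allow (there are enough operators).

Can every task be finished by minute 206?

Drying has no prerequisites, so it starts at minute 0 and finishes at minute 12.
Nothing blocks the print run, so it runs from minute 0 to minute 55.
Ink mixing has no prerequisites, so it starts at minute 0 and finishes at minute 50.
Plate making can start immediately at minute 0; it finishes at minute 65.
After plate making (finishes minute 65), trimming can start at minute 65 and finishes at minute 115.
Folding needs all of trimming (finishes minute 115); plate making (finishes minute 65); ink mixing (finishes minute 50). That puts its earliest start at minute 115; it finishes at 115 + 50 = minute 165.
Boxing cannot start until folding (finishes minute 165); the print run (finishes minute 55); ink mixing (finishes minute 50). The controlling bound is minute 165, so boxing finishes at 165 + 65 = minute 230.
The earliest everything can be done is minute 230, which is after the deadline of 206, so it is not possible.

No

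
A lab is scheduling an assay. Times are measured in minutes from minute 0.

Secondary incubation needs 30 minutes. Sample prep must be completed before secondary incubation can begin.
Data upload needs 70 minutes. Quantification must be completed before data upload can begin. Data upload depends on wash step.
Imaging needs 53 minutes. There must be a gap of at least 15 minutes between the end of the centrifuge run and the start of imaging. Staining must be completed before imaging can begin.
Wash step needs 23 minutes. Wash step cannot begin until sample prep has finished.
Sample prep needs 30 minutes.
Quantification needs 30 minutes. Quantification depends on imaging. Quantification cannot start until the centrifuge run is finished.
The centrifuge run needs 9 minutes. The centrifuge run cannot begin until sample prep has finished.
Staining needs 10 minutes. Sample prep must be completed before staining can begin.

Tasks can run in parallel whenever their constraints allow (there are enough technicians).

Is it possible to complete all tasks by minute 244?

Sample prep can start immediately at minute 0; it finishes at minute 30.
Secondary incubation waits on sample prep (finishes minute 30), so it starts at minute 30 and finishes at 30 + 30 = minute 60.
Staining cannot begin until sample prep (finishes minute 30). It runs from minute 30 to 30 + 10 = minute 40.
Wash step cannot begin until sample prep (finishes minute 30). It runs from minute 30 to 30 + 23 = minute 53.
The centrifuge run waits on sample prep (finishes minute 30), so it starts at minute 30 and finishes at 30 + 9 = minute 39.
For imaging: the centrifuge run (finishes minute 39, plus 15-minute gap → minute 54); staining (finishes minute 40). Taking the maximum gives a start of minute 54, and it finishes at 54 + 53 = minute 107.
Quantification cannot start until imaging (finishes minute 107); the centrifuge run (finishes minute 39). The controlling bound is minute 107, so quantification finishes at 107 + 30 = minute 137.
Data upload has to wait for quantification (finishes minute 137); wash step (finishes minute 53). The latest of these is minute 137, so data upload runs minute 137 to 137 + 70 = minute 207.
Every task is finished by minute 207, which is no later than the deadline of 244, so the schedule is feasible.

Yes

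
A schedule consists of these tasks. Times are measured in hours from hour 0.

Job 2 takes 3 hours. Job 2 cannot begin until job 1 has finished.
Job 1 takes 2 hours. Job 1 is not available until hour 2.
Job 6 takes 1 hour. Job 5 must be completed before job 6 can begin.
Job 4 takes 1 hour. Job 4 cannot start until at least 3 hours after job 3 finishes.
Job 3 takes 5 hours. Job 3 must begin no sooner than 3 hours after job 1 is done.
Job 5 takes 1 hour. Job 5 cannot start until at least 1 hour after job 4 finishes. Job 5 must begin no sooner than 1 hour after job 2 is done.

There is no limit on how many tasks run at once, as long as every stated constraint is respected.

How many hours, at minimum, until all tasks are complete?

19

Job 1 cannot begin until its own release at hour 2. It runs from hour 2 to 2 + 2 = hour 4.
Job 3 waits on job 1 (finishes hour 4, plus 3-hour gap → hour 7), so it starts at hour 7 and finishes at 7 + 5 = hour 12.
Job 4 cannot begin until job 3 (finishes hour 12, plus 3-hour gap → hour 15). It runs from hour 15 to 15 + 1 = hour 16.
After job 1 (finishes hour 4), job 2 can start at hour 4 and finishes at hour 7.
Job 5 has to wait for job 4 (finishes hour 16, plus 1-hour gap → hour 17); job 2 (finishes hour 7, plus 1-hour gap → hour 8). The latest of these is hour 17, so job 5 runs hour 17 to 17 + 1 = hour 18.
After job 5 (finishes hour 18), job 6 can start at hour 18 and finishes at hour 19.
All tasks are finished once the last one completes. Finish times: Job 1 at 4, Job 2 at 7, Job 3 at 12, Job 4 at 16, Job 5 at 18, Job 6 at 19. The latest is hour 19.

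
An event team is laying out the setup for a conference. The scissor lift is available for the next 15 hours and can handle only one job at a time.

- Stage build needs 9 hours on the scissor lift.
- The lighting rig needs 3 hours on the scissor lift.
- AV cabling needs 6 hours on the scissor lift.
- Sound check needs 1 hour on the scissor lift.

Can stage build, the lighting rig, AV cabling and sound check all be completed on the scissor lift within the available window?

No

Running back to back, the jobs need 9 + 3 + 6 + 1 = 19 hours on the scissor lift.
Since 19 > 15, they cannot all fit.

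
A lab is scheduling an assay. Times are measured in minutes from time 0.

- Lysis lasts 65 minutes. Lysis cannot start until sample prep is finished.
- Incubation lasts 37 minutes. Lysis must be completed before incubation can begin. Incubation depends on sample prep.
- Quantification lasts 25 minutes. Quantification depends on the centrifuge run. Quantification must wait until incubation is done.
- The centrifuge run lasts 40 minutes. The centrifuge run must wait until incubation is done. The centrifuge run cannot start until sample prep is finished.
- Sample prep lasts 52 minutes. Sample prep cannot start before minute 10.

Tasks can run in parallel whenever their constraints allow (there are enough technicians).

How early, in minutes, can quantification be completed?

After its own release at minute 10, sample prep can start at minute 10 and finishes at minute 62.
Lysis cannot begin until sample prep (finishes minute 62). It runs from minute 62 to 62 + 65 = minute 127.
For incubation: lysis (finishes minute 127); sample prep (finishes minute 62). Taking the maximum gives a start of minute 127, and it finishes at 127 + 37 = minute 164.
The centrifuge run cannot start until incubation (finishes minute 164); sample prep (finishes minute 62). The controlling bound is minute 164, so the centrifuge run finishes at 164 + 40 = minute 204.
Quantification has to wait for the centrifuge run (finishes minute 204); incubation (finishes minute 164). The latest of these is minute 204, so quantification runs minute 204 to 204 + 25 = minute 229.

229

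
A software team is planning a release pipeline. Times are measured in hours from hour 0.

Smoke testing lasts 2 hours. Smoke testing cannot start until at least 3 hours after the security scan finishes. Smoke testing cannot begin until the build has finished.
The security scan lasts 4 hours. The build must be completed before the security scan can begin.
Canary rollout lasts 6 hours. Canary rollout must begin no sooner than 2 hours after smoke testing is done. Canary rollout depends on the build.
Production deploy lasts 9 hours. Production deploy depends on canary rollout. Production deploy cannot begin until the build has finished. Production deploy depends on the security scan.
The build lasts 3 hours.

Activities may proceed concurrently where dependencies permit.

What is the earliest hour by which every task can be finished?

The build has no prerequisites, so it starts at hour 0 and finishes at hour 3.
After the build (finishes hour 3), the security scan can start at hour 3 and finishes at hour 7.
Smoke testing needs all of the security scan (finishes hour 7, plus 3-hour gap → hour 10); the build (finishes hour 3). That puts its earliest start at hour 10; it finishes at 10 + 2 = hour 12.
Canary rollout has to wait for smoke testing (finishes hour 12, plus 2-hour gap → hour 14); the build (finishes hour 3). The latest of these is hour 14, so canary rollout runs hour 14 to 14 + 6 = hour 20.
Production deploy has to wait for canary rollout (finishes hour 20); the build (finishes hour 3); the security scan (finishes hour 7). The latest of these is hour 20, so production deploy runs hour 20 to 20 + 9 = hour 29.
All tasks are finished once the last one completes. Finish times: The build at 3, The security scan at 7, Smoke testing at 12, Canary rollout at 20, Production deploy at 29. The latest is hour 29.

29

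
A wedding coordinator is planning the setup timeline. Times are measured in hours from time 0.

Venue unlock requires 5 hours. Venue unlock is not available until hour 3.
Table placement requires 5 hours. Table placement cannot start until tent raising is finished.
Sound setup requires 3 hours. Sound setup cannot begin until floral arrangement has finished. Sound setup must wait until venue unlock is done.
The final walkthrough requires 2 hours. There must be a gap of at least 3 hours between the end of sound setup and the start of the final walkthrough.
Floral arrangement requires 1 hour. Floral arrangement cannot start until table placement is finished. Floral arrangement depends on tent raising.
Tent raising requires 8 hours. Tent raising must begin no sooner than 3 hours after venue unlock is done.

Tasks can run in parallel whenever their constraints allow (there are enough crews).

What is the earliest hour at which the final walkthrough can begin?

31

Venue unlock cannot begin until its own release at hour 3. It runs from hour 3 to 3 + 5 = hour 8.
Tent raising waits on venue unlock (finishes hour 8, plus 3-hour gap → hour 11), so it starts at hour 11 and finishes at 11 + 8 = hour 19.
After tent raising (finishes hour 19), table placement can start at hour 19 and finishes at hour 24.
For floral arrangement: table placement (finishes hour 24); tent raising (finishes hour 19). Taking the maximum gives a start of hour 24, and it finishes at 24 + 1 = hour 25.
Sound setup has to wait for floral arrangement (finishes hour 25); venue unlock (finishes hour 8). The latest of these is hour 25, so sound setup runs hour 25 to 25 + 3 = hour 28.
The final walkthrough waits on sound setup (finishes hour 28, plus 3-hour gap → hour 31), so the earliest it can start is hour 31.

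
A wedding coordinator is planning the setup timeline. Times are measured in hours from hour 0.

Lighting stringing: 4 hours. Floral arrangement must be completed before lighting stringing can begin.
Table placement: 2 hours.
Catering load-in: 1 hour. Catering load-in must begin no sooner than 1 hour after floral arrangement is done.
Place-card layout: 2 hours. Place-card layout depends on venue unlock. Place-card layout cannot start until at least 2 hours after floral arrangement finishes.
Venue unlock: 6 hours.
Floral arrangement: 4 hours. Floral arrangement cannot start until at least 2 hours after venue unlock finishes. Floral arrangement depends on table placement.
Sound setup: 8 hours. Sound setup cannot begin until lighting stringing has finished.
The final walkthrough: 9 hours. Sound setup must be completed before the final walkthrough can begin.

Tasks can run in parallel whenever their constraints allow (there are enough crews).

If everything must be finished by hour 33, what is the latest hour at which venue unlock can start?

0

Nothing follows the final walkthrough; the deadline of hour 33 is its only limit. It must start by 33 − 9 = hour 24.
Since the final walkthrough (must start by hour 24) depends on it, sound setup must finish by hour 24. Backing off its 8-hour duration gives a latest start of hour 16.
Lighting stringing has to be done before sound setup (must start by hour 16). That means finishing by hour 16, i.e. starting by 16 − 4 = hour 12.
Catering load-in must finish by hour 33; it takes 1 hour, so it must start by 33 − 1 = hour 32.
Nothing follows place-card layout; the deadline of hour 33 is its only limit. It must start by 33 − 2 = hour 31.
Floral arrangement must finish in time for lighting stringing (must start by hour 12); catering load-in (must start by hour 32, minus 1-hour gap → hour 31); place-card layout (must start by hour 31, minus 2-hour gap → hour 29). The tightest is hour 12, so floral arrangement must start by 12 − 4 = hour 8.
Venue unlock must finish in time for floral arrangement (must start by hour 8, minus 2-hour gap → hour 6); place-card layout (must start by hour 31). The tightest is hour 6, so venue unlock must start by 6 − 6 = hour 0.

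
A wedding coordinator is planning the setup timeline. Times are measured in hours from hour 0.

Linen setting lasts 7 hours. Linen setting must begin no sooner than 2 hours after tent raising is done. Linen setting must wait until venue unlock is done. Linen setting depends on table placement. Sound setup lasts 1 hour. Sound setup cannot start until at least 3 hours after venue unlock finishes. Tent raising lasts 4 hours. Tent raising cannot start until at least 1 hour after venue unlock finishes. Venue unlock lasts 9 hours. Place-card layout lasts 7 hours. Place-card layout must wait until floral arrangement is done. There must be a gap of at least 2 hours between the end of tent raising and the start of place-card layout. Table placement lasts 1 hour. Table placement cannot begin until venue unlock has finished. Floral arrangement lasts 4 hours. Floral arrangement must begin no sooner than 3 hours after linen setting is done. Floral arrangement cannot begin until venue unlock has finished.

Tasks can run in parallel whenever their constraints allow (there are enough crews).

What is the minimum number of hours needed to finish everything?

Nothing blocks venue unlock, so it runs from hour 0 to hour 9.
Sound setup cannot begin until venue unlock (finishes hour 9, plus 3-hour gap → hour 12). It runs from hour 12 to 12 + 1 = hour 13.
Table placement waits on venue unlock (finishes hour 9), so it starts at hour 9 and finishes at 9 + 1 = hour 10.
Tent raising cannot begin until venue unlock (finishes hour 9, plus 1-hour gap → hour 10). It runs from hour 10 to 10 + 4 = hour 14.
For linen setting: tent raising (finishes hour 14, plus 2-hour gap → hour 16); venue unlock (finishes hour 9); table placement (finishes hour 10). Taking the maximum gives a start of hour 16, and it finishes at 16 + 7 = hour 23.
For floral arrangement: linen setting (finishes hour 23, plus 3-hour gap → hour 26); venue unlock (finishes hour 9). Taking the maximum gives a start of hour 26, and it finishes at 26 + 4 = hour 30.
Place-card layout cannot start until floral arrangement (finishes hour 30); tent raising (finishes hour 14, plus 2-hour gap → hour 16). The controlling bound is hour 30, so place-card layout finishes at 30 + 7 = hour 37.
All tasks are finished once the last one completes. Finish times: Venue unlock at 9, Tent raising at 14, Table placement at 10, Linen setting at 23, Floral arrangement at 30, Sound setup at 13, Place-card layout at 37. The latest is hour 37.

37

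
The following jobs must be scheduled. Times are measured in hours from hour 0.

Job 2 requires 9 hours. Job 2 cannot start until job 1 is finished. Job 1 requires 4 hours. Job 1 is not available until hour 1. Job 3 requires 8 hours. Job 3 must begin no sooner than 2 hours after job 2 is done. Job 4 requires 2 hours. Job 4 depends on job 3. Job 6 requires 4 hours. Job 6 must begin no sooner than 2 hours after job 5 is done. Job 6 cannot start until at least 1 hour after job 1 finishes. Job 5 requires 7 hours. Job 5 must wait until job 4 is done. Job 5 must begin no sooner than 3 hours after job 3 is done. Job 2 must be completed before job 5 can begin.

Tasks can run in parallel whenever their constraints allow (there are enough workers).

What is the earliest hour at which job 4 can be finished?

Job 1 cannot begin until its own release at hour 1. It runs from hour 1 to 1 + 4 = hour 5.
Job 2 waits on job 1 (finishes hour 5), so it starts at hour 5 and finishes at 5 + 9 = hour 14.
Job 3 cannot begin until job 2 (finishes hour 14, plus 2-hour gap → hour 16). It runs from hour 16 to 16 + 8 = hour 24.
Job 4 cannot begin until job 3 (finishes hour 24). It runs from hour 24 to 24 + 2 = hour 26.

26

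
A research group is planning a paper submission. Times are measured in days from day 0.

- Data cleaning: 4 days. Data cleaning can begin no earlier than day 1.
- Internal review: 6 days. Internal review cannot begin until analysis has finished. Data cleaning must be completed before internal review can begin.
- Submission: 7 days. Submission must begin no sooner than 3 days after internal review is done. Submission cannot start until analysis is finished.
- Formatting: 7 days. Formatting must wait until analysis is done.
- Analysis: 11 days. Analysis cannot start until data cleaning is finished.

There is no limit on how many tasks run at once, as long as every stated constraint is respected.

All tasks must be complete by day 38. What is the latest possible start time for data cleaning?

To finish by day 38, submission (duration 7) must start no later than day 31.
Internal review has to be done before submission (must start by day 31, minus 3-day gap → day 28). That means finishing by day 28, i.e. starting by 28 − 6 = day 22.
Nothing follows formatting; the deadline of day 38 is its only limit. It must start by 38 − 7 = day 31.
Analysis has several dependents: internal review (must start by day 22); formatting (must start by day 31); submission (must start by day 31). The earliest of those limits is day 22, so analysis must start by 22 − 11 = day 11.
For data cleaning: analysis (must start by day 11); internal review (must start by day 22). The most restrictive is day 11; with a 4-day duration, data cleaning must start by day 7.

7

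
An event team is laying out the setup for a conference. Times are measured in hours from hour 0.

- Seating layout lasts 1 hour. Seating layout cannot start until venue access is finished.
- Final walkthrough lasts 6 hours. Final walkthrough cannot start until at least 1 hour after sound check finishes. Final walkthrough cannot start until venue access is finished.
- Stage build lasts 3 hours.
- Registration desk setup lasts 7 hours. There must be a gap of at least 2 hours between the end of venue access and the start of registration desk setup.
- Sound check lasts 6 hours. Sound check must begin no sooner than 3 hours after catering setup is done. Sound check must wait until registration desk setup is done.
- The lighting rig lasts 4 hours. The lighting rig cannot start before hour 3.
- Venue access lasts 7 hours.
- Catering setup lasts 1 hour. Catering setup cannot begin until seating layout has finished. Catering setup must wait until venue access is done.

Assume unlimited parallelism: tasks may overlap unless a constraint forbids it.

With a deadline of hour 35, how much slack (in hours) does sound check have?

Venue access can start immediately at hour 0; it finishes at hour 7.
Registration desk setup cannot begin until venue access (finishes hour 7, plus 2-hour gap → hour 9). It runs from hour 9 to 9 + 7 = hour 16.
Seating layout cannot begin until venue access (finishes hour 7). It runs from hour 7 to 7 + 1 = hour 8.
Catering setup needs all of seating layout (finishes hour 8); venue access (finishes hour 7). That puts its earliest start at hour 8; it finishes at 8 + 1 = hour 9.
For sound check: catering setup (finishes hour 9, plus 3-hour gap → hour 12); registration desk setup (finishes hour 16). Taking the maximum gives a start of hour 16, and it finishes at 16 + 6 = hour 22.

Working backward from the deadline:
To finish by hour 35, final walkthrough (duration 6) must start no later than hour 29.
Sound check must finish before final walkthrough (must start by hour 29, minus 1-hour gap → hour 28). With a 6-hour duration, sound check must start by 28 − 6 = hour 22.
So sound check can start as early as hour 16 and as late as hour 22, giving 22 − 16 = 6 hours of slack.

6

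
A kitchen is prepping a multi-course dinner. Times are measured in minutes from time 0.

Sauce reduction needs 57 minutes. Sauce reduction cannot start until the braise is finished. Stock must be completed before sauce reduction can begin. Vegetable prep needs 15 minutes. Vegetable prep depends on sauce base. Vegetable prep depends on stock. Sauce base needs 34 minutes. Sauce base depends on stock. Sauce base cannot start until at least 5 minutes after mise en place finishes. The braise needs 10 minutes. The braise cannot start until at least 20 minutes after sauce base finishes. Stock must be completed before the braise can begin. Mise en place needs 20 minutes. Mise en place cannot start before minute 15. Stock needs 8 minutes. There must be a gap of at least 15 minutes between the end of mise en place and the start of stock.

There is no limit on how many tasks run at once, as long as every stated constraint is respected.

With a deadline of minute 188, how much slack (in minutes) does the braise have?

9

Mise en place cannot begin until its own release at minute 15. It runs from minute 15 to 15 + 20 = minute 35.
After mise en place (finishes minute 35, plus 15-minute gap → minute 50), stock can start at minute 50 and finishes at minute 58.
Sauce base needs all of stock (finishes minute 58); mise en place (finishes minute 35, plus 5-minute gap → minute 40). That puts its earliest start at minute 58; it finishes at 58 + 34 = minute 92.
For the braise: sauce base (finishes minute 92, plus 20-minute gap → minute 112); stock (finishes minute 58). Taking the maximum gives a start of minute 112, and it finishes at 112 + 10 = minute 122.

Working backward from the deadline:
Sauce reduction must finish by minute 188; it takes 57 minutes, so it must start by 188 − 57 = minute 131.
The braise has to be done before sauce reduction (must start by minute 131). That means finishing by minute 131, i.e. starting by 131 − 10 = minute 121.
So the braise can start as early as minute 112 and as late as minute 121, giving 121 − 112 = 9 minutes of slack.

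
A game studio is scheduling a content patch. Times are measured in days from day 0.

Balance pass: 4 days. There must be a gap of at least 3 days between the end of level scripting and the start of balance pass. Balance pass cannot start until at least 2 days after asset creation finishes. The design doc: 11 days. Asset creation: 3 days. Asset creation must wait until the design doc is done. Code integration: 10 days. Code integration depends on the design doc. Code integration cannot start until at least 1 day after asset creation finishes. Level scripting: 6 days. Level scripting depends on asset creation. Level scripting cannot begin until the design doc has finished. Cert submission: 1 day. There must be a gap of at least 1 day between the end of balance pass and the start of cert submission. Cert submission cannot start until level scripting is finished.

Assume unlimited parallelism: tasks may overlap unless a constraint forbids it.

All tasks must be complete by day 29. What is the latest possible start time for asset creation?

11

Nothing follows cert submission; the deadline of day 29 is its only limit. It must start by 29 − 1 = day 28.
Balance pass must finish before cert submission (must start by day 28, minus 1-day gap → day 27). With a 4-day duration, balance pass must start by 27 − 4 = day 23.
For level scripting: balance pass (must start by day 23, minus 3-day gap → day 20); cert submission (must start by day 28). The most restrictive is day 20; with a 6-day duration, level scripting must start by day 14.
To finish by day 29, code integration (duration 10) must start no later than day 19.
Asset creation must finish in time for level scripting (must start by day 14); code integration (must start by day 19, minus 1-day gap → day 18); balance pass (must start by day 23, minus 2-day gap → day 21). The tightest is day 14, so asset creation must start by 14 − 3 = day 11.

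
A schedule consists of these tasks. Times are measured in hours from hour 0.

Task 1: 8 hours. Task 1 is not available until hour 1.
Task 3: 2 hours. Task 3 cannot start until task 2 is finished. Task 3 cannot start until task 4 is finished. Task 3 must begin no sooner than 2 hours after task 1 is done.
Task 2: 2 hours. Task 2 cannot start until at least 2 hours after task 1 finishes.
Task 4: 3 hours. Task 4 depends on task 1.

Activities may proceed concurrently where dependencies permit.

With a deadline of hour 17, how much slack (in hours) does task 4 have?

3

After its own release at hour 1, task 1 can start at hour 1 and finishes at hour 9.
After task 1 (finishes hour 9), task 4 can start at hour 9 and finishes at hour 12.

Working backward from the deadline:
To finish by hour 17, task 3 (duration 2) must start no later than hour 15.
Task 4 feeds into task 3 (must start by hour 15); so task 4 must finish by hour 15 and therefore start by hour 12.
So task 4 can start as early as hour 9 and as late as hour 12, giving 12 − 9 = 3 hours of slack.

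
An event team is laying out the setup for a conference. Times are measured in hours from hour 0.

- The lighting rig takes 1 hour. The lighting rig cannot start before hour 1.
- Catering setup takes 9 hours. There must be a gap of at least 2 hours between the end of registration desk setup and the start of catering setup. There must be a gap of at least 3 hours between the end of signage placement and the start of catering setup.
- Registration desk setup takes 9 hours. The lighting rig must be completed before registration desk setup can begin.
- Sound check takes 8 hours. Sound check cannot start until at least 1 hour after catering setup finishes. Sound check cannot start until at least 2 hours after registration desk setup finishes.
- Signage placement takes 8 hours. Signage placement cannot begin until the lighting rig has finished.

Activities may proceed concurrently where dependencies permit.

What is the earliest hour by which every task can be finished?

31

After its own release at hour 1, the lighting rig can start at hour 1 and finishes at hour 2.
After the lighting rig (finishes hour 2), signage placement can start at hour 2 and finishes at hour 10.
Registration desk setup cannot begin until the lighting rig (finishes hour 2). It runs from hour 2 to 2 + 9 = hour 11.
Catering setup needs all of registration desk setup (finishes hour 11, plus 2-hour gap → hour 13); signage placement (finishes hour 10, plus 3-hour gap → hour 13). That puts its earliest start at hour 13; it finishes at 13 + 9 = hour 22.
Sound check needs all of catering setup (finishes hour 22, plus 1-hour gap → hour 23); registration desk setup (finishes hour 11, plus 2-hour gap → hour 13). That puts its earliest start at hour 23; it finishes at 23 + 8 = hour 31.
All tasks are finished once the last one completes. Finish times: The lighting rig at 2, Registration desk setup at 11, Signage placement at 10, Catering setup at 22, Sound check at 31. The latest is hour 31.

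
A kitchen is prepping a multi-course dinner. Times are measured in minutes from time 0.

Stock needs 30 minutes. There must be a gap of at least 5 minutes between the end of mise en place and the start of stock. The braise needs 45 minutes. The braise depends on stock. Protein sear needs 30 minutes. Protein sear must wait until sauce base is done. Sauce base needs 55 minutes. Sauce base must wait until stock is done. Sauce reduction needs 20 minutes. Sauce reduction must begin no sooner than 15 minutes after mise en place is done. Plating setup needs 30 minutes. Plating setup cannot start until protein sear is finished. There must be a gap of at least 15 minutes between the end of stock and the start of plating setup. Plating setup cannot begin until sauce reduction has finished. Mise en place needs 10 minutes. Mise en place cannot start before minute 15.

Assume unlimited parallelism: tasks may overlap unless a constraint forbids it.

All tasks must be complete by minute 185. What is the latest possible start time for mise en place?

Plating setup must finish by minute 185; it takes 30 minutes, so it must start by 185 − 30 = minute 155.
Protein sear feeds into plating setup (must start by minute 155); so protein sear must finish by minute 155 and therefore start by minute 125.
Sauce base feeds into protein sear (must start by minute 125); so sauce base must finish by minute 125 and therefore start by minute 70.
The braise has no dependents, so it just needs to finish by minute 185. Starting by 185 − 45 = minute 140 achieves that.
For stock: sauce base (must start by minute 70); the braise (must start by minute 140); plating setup (must start by minute 155, minus 15-minute gap → minute 140). The most restrictive is minute 70; with a 30-minute duration, stock must start by minute 40.
Since plating setup (must start by minute 155) depends on it, sauce reduction must finish by minute 155. Backing off its 20-minute duration gives a latest start of minute 135.
For mise en place: stock (must start by minute 40, minus 5-minute gap → minute 35); sauce reduction (must start by minute 135, minus 15-minute gap → minute 120). The most restrictive is minute 35; with a 10-minute duration, mise en place must start by minute 25.

25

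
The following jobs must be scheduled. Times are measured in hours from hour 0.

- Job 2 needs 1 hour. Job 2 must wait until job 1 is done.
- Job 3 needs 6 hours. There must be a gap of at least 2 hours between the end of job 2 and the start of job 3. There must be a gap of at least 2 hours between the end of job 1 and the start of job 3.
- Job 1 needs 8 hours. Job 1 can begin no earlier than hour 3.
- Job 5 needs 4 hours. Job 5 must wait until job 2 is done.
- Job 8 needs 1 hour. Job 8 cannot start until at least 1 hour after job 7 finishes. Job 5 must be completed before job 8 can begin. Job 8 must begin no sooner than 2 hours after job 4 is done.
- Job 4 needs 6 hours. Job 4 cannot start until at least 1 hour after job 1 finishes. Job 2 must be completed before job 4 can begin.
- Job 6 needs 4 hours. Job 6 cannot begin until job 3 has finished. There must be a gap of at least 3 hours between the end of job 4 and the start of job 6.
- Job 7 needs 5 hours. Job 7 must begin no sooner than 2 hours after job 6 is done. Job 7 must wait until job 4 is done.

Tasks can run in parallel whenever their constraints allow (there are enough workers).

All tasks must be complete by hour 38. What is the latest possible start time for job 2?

Job 8 must finish by hour 38; it takes 1 hour, so it must start by 38 − 1 = hour 37.
Job 7 has to be done before job 8 (must start by hour 37, minus 1-hour gap → hour 36). That means finishing by hour 36, i.e. starting by 36 − 5 = hour 31.
Job 6 feeds into job 7 (must start by hour 31, minus 2-hour gap → hour 29); so job 6 must finish by hour 29 and therefore start by hour 25.
Job 3 feeds into job 6 (must start by hour 25); so job 3 must finish by hour 25 and therefore start by hour 19.
Job 4 has several dependents: job 6 (must start by hour 25, minus 3-hour gap → hour 22); job 7 (must start by hour 31); job 8 (must start by hour 37, minus 2-hour gap → hour 35). The earliest of those limits is hour 22, so job 4 must start by 22 − 6 = hour 16.
Since job 8 (must start by hour 37) depends on it, job 5 must finish by hour 37. Backing off its 4-hour duration gives a latest start of hour 33.
Job 2 must finish in time for job 3 (must start by hour 19, minus 2-hour gap → hour 17); job 4 (must start by hour 16); job 5 (must start by hour 33). The tightest is hour 16, so job 2 must start by 16 − 1 = hour 15.

15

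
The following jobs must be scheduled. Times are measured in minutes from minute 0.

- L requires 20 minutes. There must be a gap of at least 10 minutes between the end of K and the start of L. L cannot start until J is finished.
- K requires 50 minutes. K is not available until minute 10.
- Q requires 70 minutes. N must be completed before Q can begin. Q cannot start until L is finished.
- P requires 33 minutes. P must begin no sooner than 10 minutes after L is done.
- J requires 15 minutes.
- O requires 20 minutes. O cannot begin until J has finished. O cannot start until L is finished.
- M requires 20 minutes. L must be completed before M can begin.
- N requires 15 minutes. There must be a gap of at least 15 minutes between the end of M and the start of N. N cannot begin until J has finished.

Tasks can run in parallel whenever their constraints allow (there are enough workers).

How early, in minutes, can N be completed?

140

K cannot begin until its own release at minute 10. It runs from minute 10 to 10 + 50 = minute 60.
J can start immediately at minute 0; it finishes at minute 15.
L cannot start until K (finishes minute 60, plus 10-minute gap → minute 70); J (finishes minute 15). The controlling bound is minute 70, so L finishes at 70 + 20 = minute 90.
After L (finishes minute 90), M can start at minute 90 and finishes at minute 110.
N needs all of M (finishes minute 110, plus 15-minute gap → minute 125); J (finishes minute 15). That puts its earliest start at minute 125; it finishes at 125 + 15 = minute 140.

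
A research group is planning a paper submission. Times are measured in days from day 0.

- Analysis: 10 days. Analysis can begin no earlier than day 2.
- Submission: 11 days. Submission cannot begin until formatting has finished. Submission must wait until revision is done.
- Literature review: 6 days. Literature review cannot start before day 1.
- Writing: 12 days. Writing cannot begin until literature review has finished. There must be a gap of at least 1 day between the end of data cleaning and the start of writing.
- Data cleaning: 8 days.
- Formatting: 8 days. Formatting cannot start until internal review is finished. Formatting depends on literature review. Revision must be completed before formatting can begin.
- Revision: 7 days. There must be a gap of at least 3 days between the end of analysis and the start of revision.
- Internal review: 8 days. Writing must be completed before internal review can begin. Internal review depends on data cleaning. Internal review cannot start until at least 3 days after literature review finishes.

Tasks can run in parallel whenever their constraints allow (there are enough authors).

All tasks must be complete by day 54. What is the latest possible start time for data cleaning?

6

Submission has no dependents, so it just needs to finish by day 54. Starting by 54 − 11 = day 43 achieves that.
Since submission (must start by day 43) depends on it, formatting must finish by day 43. Backing off its 8-day duration gives a latest start of day 35.
Since formatting (must start by day 35) depends on it, internal review must finish by day 35. Backing off its 8-day duration gives a latest start of day 27.
Writing has to be done before internal review (must start by day 27). That means finishing by day 27, i.e. starting by 27 − 12 = day 15.
Data cleaning feeds writing (must start by day 15, minus 1-day gap → day 14); internal review (must start by day 27). Taking the minimum, data cleaning must finish by day 14 and start by 14 − 8 = day 6.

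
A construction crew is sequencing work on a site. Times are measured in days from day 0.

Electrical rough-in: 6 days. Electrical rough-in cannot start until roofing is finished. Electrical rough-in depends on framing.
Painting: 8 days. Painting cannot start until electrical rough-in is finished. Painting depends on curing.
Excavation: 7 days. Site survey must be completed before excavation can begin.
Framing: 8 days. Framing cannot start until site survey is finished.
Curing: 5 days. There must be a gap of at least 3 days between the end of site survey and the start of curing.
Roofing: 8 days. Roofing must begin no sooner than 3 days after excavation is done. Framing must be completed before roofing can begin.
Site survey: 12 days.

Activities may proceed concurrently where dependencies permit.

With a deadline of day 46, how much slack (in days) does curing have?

18

Site survey can start immediately at day 0; it finishes at day 12.
After site survey (finishes day 12, plus 3-day gap → day 15), curing can start at day 15 and finishes at day 20.

Working backward from the deadline:
To finish by day 46, painting (duration 8) must start no later than day 38.
Curing feeds into painting (must start by day 38); so curing must finish by day 38 and therefore start by day 33.
So curing can start as early as day 15 and as late as day 33, giving 33 − 15 = 18 days of slack.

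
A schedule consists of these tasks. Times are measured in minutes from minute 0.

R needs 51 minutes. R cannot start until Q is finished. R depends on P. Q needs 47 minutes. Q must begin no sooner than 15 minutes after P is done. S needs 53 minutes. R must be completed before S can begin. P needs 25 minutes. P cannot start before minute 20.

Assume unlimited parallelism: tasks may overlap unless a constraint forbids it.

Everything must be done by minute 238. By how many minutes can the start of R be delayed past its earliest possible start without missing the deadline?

P waits on its own release at minute 20, so it starts at minute 20 and finishes at 20 + 25 = minute 45.
After P (finishes minute 45, plus 15-minute gap → minute 60), Q can start at minute 60 and finishes at minute 107.
For R: Q (finishes minute 107); P (finishes minute 45). Taking the maximum gives a start of minute 107, and it finishes at 107 + 51 = minute 158.

Working backward from the deadline:
Nothing follows S; the deadline of minute 238 is its only limit. It must start by 238 − 53 = minute 185.
R feeds into S (must start by minute 185); so R must finish by minute 185 and therefore start by minute 134.
So R can start as early as minute 107 and as late as minute 134, giving 134 − 107 = 27 minutes of slack.

27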